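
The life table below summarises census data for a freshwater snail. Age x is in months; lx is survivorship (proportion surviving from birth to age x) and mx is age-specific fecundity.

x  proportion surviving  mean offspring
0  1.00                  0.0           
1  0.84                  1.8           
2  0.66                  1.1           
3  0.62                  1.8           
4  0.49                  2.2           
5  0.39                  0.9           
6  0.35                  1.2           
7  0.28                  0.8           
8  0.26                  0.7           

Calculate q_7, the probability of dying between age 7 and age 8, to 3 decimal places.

q_7 = (l_7 − l_8) / l_7 = (0.28 − 0.26) / 0.28
     = 0.02 / 0.28 = 0.071429… → 0.071

0.071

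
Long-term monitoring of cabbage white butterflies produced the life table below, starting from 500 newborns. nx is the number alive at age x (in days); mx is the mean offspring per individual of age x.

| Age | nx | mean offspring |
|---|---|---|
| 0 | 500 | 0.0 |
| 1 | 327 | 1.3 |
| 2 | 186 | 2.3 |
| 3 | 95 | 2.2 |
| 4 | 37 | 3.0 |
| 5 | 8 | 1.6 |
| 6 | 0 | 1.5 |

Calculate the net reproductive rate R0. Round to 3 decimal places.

lx = nx/n0 = nx/500: 1, 0.654, 0.372, 0.19, 0.074, 0.016, 0
lx·mx by age: 0, 0.8502, 0.8556, 0.418, 0.222, 0.0256, 0
R0 = Σ lx·mx = 2.3714 → 2.371

2.371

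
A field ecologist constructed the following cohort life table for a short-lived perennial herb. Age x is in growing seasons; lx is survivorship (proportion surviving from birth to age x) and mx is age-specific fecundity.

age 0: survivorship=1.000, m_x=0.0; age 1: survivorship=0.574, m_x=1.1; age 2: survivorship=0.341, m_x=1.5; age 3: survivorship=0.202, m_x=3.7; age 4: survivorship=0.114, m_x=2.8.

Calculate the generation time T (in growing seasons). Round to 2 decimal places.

2.34

lx·mx: 0, 0.6314, 0.5115, 0.7474, 0.3192 → R0 = 2.2095
x·lx·mx: 0, 0.6314, 1.023, 2.2422, 1.2768 → Σ = 5.1734
T = 5.1734 / 2.2095 = 2.341435… → 2.34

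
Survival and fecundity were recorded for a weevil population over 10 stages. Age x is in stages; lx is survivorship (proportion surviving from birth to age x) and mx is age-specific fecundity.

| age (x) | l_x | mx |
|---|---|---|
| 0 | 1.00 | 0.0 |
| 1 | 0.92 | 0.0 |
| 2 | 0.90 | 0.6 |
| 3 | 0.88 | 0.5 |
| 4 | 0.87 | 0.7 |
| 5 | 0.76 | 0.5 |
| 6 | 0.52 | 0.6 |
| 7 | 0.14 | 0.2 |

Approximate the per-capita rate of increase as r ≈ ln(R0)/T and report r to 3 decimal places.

R0 = Σ lx·mx = 0 + 0 + 0.54 + 0.44 + 0.609 + 0.38 + 0.312 + 0.028 = 2.309
Σ x·lx·mx = 8.804; T = 8.804/2.309 = 3.81291…
r ≈ ln(R0)/T = ln(2.309)/3.81291… = 0.21947… → 0.219

0.219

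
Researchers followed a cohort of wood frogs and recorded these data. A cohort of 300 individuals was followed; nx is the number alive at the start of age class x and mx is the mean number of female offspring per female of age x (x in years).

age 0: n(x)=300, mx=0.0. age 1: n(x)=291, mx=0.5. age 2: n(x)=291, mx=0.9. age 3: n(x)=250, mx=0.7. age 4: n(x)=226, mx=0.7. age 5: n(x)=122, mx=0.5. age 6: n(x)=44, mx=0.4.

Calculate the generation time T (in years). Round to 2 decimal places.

2.73

lx = nx/n0 = nx/300: 1, 0.97, 0.97, 0.83333…, 0.75333…, 0.40667…, 0.14667…
lx·mx: 0, 0.485, 0.873, 0.583333…, 0.527333…, 0.203333…, 0.058667… → R0 = 2.730667…
x·lx·mx: 0, 0.485, 1.746, 1.75…, 2.109333…, 1.016667…, 0.352… → Σ = 7.459…
T = 7.459… / 2.730667… = 2.731567… → 2.73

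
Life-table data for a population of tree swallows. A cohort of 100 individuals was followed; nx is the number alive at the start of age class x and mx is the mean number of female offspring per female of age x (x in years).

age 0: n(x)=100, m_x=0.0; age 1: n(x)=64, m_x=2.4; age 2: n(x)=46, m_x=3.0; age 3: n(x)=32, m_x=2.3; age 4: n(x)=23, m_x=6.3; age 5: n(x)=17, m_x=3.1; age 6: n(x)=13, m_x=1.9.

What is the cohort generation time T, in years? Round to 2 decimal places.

2.79

lx = nx/n0 = nx/100: 1, 0.64, 0.46, 0.32, 0.23, 0.17, 0.13
lx·mx: 0, 1.536, 1.38, 0.736, 1.449, 0.527, 0.247 → R0 = 5.875
x·lx·mx: 0, 1.536, 2.76, 2.208, 5.796, 2.635, 1.482 → Σ = 16.417
T = 16.417 / 5.875 = 2.794383… → 2.79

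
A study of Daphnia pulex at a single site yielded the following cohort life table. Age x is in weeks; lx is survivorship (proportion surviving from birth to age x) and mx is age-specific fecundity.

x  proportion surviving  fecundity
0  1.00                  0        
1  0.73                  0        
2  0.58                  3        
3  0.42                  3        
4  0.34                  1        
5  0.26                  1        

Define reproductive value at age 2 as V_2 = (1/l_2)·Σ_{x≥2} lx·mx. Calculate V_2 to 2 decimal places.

lx·mx for x ≥ 2: 1.74, 1.26, 0.34, 0.26 → sum = 3.6
V_2 = 3.6 / l_2 = 3.6 / 0.58 = 6.206897… → 6.21

6.21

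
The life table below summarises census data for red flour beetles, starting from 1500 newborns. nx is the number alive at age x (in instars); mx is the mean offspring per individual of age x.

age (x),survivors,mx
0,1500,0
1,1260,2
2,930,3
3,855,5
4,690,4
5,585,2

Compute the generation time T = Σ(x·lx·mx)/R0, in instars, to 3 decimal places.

2.798

lx = nx/n0 = nx/1500: 1, 0.84, 0.62, 0.57, 0.46, 0.39
lx·mx: 0, 1.68, 1.86, 2.85, 1.84, 0.78 → R0 = 9.01
x·lx·mx: 0, 1.68, 3.72, 8.55, 7.36, 3.9 → Σ = 25.21
T = 25.21 / 9.01 = 2.798002… → 2.798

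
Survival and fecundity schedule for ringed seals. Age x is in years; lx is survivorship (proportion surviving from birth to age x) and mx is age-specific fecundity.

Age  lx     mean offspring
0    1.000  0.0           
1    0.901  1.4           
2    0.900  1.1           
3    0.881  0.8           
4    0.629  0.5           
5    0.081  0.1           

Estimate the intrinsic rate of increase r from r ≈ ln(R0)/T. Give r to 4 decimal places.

R0 = Σ lx·mx = 0 + 1.2614 + 0.99 + 0.7048 + 0.3145 + 0.0081 = 3.2788
Σ x·lx·mx = 6.6543; T = 6.6543/3.2788 = 2.02949…
r ≈ ln(R0)/T = ln(3.2788)/2.02949… = 0.585111… → 0.5851

0.5851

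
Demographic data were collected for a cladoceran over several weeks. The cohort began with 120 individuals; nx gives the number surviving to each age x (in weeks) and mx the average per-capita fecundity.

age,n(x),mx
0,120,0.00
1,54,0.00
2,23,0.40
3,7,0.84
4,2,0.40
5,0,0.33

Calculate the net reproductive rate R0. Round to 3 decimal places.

0.132

lx = nx/n0 = nx/120: 1, 0.45, 0.19167…, 0.05833…, 0.01667…, 0
lx·mx by age: 0, 0, 0.076667…, 0.049…, 0.006667…, 0
R0 = Σ lx·mx = 0.132333… → 0.132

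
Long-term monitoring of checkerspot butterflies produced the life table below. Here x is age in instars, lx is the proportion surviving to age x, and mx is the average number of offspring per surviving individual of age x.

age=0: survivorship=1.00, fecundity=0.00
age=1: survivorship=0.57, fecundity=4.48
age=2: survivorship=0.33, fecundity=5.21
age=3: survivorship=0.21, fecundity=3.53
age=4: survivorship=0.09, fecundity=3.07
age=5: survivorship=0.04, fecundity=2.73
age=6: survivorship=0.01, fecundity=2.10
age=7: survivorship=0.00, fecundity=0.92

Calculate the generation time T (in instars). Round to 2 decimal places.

1.84

lx·mx: 0, 2.5536, 1.7193, 0.7413, 0.2763, 0.1092, 0.021, 0 → R0 = 5.4207
x·lx·mx: 0, 2.5536, 3.4386, 2.2239, 1.1052, 0.546, 0.126, 0 → Σ = 9.9933
T = 9.9933 / 5.4207 = 1.843544… → 1.84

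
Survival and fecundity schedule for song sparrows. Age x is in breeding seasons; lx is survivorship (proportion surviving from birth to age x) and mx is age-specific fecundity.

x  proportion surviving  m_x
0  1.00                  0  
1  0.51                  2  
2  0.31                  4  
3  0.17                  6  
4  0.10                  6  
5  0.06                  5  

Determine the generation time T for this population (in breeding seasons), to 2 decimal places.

2.50

lx·mx: 0, 1.02, 1.24, 1.02, 0.6, 0.3 → R0 = 4.18
x·lx·mx: 0, 1.02, 2.48, 3.06, 2.4, 1.5 → Σ = 10.46
T = 10.46 / 4.18 = 2.502392… → 2.50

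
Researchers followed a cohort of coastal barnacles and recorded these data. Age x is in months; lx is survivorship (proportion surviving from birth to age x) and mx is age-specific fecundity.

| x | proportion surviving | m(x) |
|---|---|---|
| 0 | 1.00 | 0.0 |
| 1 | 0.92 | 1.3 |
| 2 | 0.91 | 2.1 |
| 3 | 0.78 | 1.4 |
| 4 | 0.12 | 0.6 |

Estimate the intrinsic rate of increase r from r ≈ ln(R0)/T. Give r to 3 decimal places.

0.723

R0 = Σ lx·mx = 0 + 1.196 + 1.911 + 1.092 + 0.072 = 4.271
Σ x·lx·mx = 8.582; T = 8.582/4.271 = 2.00937…
r ≈ ln(R0)/T = ln(4.271)/2.00937… = 0.72254… → 0.723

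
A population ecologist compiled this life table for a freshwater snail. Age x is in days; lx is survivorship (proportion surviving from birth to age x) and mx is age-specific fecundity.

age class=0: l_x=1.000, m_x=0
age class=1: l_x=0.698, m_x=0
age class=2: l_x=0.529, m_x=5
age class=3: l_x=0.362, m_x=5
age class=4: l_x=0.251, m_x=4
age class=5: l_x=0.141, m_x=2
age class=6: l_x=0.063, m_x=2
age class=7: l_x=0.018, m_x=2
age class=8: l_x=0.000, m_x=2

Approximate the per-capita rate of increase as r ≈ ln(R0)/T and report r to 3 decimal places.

R0 = Σ lx·mx = 0 + 0 + 2.645 + 1.81 + 1.004 + 0.282 + 0.126 + 0.036 + 0 = 5.903
Σ x·lx·mx = 17.154; T = 17.154/5.903 = 2.90598…
r ≈ ln(R0)/T = ln(5.903)/2.90598… = 0.61097… → 0.611

0.611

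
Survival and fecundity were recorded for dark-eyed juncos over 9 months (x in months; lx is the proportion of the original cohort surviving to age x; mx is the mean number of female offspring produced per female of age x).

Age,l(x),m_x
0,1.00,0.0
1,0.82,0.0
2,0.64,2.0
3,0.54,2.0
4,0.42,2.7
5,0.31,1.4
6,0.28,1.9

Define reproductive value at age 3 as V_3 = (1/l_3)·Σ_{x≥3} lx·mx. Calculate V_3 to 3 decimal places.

lx·mx for x ≥ 3: 1.08, 1.134, 0.434, 0.532 → sum = 3.18
V_3 = 3.18 / l_3 = 3.18 / 0.54 = 5.888889… → 5.889

5.889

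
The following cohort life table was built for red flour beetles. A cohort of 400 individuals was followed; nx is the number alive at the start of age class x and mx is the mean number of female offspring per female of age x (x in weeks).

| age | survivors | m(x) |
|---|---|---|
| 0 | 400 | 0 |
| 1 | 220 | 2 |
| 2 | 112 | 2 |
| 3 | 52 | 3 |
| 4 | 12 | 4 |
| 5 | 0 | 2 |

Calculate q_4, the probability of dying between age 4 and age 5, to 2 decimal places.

1.00

lx = nx/n0 = nx/400: 1, 0.55, 0.28, 0.13, 0.03, 0
q_4 = (l_4 − l_5) / l_4 = (0.03 − 0) / 0.03
     = 0.03 / 0.03 = 1 → 1.00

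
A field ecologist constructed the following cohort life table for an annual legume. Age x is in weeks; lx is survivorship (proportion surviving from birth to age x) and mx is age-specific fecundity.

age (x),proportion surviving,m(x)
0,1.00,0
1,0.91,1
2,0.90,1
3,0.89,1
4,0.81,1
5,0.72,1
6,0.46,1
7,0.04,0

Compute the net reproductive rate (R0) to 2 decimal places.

lx·mx by age: 0, 0.91, 0.9, 0.89, 0.81, 0.72, 0.46, 0
R0 = Σ lx·mx = 4.69 → 4.69

4.69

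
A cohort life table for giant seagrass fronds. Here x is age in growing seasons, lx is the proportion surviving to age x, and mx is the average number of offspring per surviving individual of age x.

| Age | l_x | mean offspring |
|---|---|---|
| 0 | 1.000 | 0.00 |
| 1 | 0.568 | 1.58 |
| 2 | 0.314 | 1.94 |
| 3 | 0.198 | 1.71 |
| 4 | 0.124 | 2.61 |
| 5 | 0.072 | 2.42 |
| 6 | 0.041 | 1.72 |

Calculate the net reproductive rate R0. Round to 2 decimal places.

2.41

lx·mx by age: 0, 0.89744, 0.60916, 0.33858, 0.32364, 0.17424, 0.07052
R0 = Σ lx·mx = 2.41358 → 2.41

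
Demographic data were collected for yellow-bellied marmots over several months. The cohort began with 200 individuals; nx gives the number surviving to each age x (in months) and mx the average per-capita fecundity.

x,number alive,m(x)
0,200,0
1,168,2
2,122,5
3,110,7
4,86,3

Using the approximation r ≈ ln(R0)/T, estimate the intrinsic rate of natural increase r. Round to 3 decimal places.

0.923

lx = nx/n0 = nx/200: 1, 0.84, 0.61, 0.55, 0.43
R0 = Σ lx·mx = 0 + 1.68 + 3.05 + 3.85 + 1.29 = 9.87
Σ x·lx·mx = 24.49; T = 24.49/9.87 = 2.48126…
r ≈ ln(R0)/T = ln(9.87)/2.48126… = 0.92272… → 0.923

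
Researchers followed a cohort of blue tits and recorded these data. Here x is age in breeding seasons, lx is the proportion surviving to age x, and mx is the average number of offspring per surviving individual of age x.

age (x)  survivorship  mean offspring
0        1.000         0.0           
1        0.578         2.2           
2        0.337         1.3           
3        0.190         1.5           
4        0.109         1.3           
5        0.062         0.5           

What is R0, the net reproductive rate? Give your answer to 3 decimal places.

lx·mx by age: 0, 1.2716, 0.4381, 0.285, 0.1417, 0.031
R0 = Σ lx·mx = 2.1674 → 2.167

2.167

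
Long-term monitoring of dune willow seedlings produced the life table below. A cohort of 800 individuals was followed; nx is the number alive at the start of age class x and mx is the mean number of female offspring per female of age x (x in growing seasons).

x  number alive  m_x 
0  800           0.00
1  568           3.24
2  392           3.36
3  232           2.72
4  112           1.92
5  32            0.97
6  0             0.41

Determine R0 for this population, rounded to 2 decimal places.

lx = nx/n0 = nx/800: 1, 0.71, 0.49, 0.29, 0.14, 0.04, 0
lx·mx by age: 0, 2.3004, 1.6464, 0.7888, 0.2688, 0.0388, 0
R0 = Σ lx·mx = 5.0432 → 5.04

5.04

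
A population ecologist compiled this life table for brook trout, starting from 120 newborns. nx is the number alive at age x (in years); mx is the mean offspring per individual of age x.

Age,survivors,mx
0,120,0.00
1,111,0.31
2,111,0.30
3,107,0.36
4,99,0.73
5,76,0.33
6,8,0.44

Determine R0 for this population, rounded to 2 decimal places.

1.73

lx = nx/n0 = nx/120: 1, 0.925, 0.925, 0.89167…, 0.825, 0.63333…, 0.06667…
lx·mx by age: 0, 0.28675, 0.2775, 0.321…, 0.60225, 0.209…, 0.029333…
R0 = Σ lx·mx = 1.725833… → 1.73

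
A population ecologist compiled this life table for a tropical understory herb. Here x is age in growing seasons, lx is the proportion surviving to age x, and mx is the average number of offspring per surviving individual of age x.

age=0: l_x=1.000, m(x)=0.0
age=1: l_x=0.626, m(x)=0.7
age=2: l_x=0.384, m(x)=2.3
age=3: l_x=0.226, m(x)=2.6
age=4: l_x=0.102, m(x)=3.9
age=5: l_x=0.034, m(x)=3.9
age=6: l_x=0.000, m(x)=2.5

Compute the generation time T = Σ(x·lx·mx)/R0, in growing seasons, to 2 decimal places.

2.55

lx·mx: 0, 0.4382, 0.8832, 0.5876, 0.3978, 0.1326, 0 → R0 = 2.4394
x·lx·mx: 0, 0.4382, 1.7664, 1.7628, 1.5912, 0.663, 0 → Σ = 6.2216
T = 6.2216 / 2.4394 = 2.550463… → 2.55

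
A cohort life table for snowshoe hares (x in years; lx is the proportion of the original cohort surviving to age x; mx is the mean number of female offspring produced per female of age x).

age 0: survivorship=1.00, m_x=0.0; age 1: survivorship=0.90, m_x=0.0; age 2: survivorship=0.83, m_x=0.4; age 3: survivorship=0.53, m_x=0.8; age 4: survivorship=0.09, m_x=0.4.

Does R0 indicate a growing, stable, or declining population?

declining

R0 = Σ lx·mx = 0 + 0 + 0.332 + 0.424 + 0.036 = 0.792
R0 < 1, so the population is declining.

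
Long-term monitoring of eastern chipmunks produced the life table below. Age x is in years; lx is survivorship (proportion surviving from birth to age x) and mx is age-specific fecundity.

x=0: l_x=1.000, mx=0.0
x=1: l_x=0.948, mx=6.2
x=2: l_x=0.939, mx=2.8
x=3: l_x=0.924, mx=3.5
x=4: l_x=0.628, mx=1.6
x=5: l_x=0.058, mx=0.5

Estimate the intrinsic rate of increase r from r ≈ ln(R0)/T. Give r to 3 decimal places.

1.302

R0 = Σ lx·mx = 0 + 5.8776 + 2.6292 + 3.234 + 1.0048 + 0.029 = 12.7746
Σ x·lx·mx = 25.0022; T = 25.0022/12.7746 = 1.95718…
r ≈ ln(R0)/T = ln(12.7746)/1.95718… = 1.3016… → 1.302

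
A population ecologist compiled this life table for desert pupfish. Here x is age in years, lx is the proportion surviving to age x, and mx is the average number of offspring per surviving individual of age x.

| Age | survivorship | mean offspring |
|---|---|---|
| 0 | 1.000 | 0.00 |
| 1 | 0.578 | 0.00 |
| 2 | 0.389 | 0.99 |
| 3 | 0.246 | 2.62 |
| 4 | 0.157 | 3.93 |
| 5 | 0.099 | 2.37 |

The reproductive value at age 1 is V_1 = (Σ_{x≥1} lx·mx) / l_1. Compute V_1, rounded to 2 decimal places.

3.25

lx·mx for x ≥ 1: 0, 0.38511, 0.64452, 0.61701, 0.23463 → sum = 1.88127
V_1 = 1.88127 / l_1 = 1.88127 / 0.578 = 3.254792… → 3.25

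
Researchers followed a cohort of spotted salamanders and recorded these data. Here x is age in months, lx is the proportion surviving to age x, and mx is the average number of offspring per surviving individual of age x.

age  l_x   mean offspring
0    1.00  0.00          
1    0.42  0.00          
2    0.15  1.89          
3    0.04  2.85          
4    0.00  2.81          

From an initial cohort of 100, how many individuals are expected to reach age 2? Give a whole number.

15

Expected survivors = N0 · l_2 = 100 × 0.15 = 15 → 15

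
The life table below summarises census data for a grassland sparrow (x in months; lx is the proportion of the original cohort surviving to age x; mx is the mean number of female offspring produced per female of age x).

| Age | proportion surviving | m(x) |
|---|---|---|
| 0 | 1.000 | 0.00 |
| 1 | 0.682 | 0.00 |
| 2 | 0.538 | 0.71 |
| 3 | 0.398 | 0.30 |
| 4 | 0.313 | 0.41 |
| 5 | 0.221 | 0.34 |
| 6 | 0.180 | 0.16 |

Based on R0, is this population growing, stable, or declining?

R0 = Σ lx·mx = 0 + 0 + 0.38198 + 0.1194 + 0.12833 + 0.07514 + 0.0288 = 0.73365
R0 < 1, so the population is declining.

declining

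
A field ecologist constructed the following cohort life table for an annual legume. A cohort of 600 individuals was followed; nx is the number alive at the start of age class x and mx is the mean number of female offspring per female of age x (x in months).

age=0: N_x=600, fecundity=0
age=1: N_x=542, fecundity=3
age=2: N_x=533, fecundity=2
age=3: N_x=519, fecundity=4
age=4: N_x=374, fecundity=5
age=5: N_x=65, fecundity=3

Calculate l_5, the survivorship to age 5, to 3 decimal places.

l_5 = n_5/n_0 = 65/600 = 0.108333… → 0.108

0.108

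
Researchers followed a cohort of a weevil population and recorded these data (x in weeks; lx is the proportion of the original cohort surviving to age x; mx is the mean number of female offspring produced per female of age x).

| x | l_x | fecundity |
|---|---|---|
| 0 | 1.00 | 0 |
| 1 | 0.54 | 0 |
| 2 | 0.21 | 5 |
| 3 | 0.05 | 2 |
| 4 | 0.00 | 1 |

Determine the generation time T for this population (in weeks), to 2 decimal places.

2.09

lx·mx: 0, 0, 1.05, 0.1, 0 → R0 = 1.15
x·lx·mx: 0, 0, 2.1, 0.3, 0 → Σ = 2.4
T = 2.4 / 1.15 = 2.086957… → 2.09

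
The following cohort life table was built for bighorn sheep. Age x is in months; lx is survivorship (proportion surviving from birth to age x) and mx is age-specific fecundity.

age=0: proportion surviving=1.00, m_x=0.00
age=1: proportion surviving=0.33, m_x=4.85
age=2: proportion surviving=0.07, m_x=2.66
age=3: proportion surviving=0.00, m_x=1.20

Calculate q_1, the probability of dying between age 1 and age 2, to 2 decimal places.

q_1 = (l_1 − l_2) / l_1 = (0.33 − 0.07) / 0.33
     = 0.26 / 0.33 = 0.787879… → 0.79

0.79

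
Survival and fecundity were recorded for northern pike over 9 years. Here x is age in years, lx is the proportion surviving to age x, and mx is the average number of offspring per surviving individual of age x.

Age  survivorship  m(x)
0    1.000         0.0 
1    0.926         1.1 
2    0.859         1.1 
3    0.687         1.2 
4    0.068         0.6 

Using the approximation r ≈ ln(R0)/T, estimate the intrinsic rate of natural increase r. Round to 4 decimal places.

0.5305

R0 = Σ lx·mx = 0 + 1.0186 + 0.9449 + 0.8244 + 0.0408 = 2.8287
Σ x·lx·mx = 5.5448; T = 5.5448/2.8287 = 1.96019…
r ≈ ln(R0)/T = ln(2.8287)/1.96019… = 0.530467… → 0.5305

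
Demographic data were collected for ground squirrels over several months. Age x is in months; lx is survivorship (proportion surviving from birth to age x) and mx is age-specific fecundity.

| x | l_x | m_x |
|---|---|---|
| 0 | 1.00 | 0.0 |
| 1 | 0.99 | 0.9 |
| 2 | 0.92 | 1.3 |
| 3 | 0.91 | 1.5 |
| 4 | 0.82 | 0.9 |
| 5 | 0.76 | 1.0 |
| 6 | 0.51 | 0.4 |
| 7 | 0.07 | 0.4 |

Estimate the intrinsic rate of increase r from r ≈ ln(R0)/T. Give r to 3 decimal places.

0.548

R0 = Σ lx·mx = 0 + 0.891 + 1.196 + 1.365 + 0.738 + 0.76 + 0.204 + 0.028 = 5.182
Σ x·lx·mx = 15.55; T = 15.55/5.182 = 3.00077…
r ≈ ln(R0)/T = ln(5.182)/3.00077… = 0.54826… → 0.548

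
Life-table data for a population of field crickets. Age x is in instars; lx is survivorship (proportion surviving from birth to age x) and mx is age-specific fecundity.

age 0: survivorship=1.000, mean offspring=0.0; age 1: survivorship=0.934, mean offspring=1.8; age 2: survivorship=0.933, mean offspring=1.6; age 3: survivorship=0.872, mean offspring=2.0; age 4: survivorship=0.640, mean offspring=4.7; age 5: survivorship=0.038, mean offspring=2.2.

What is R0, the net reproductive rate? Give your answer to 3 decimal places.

lx·mx by age: 0, 1.6812, 1.4928, 1.744, 3.008, 0.0836
R0 = Σ lx·mx = 8.0096 → 8.010

8.010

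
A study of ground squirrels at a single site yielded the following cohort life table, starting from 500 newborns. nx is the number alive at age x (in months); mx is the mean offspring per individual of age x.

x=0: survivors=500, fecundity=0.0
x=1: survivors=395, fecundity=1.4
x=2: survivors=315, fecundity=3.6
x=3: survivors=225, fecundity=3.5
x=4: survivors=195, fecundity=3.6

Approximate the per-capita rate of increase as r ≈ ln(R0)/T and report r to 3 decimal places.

lx = nx/n0 = nx/500: 1, 0.79, 0.63, 0.45, 0.39
R0 = Σ lx·mx = 0 + 1.106 + 2.268 + 1.575 + 1.404 = 6.353
Σ x·lx·mx = 15.983; T = 15.983/6.353 = 2.51582…
r ≈ ln(R0)/T = ln(6.353)/2.51582… = 0.73492… → 0.735

0.735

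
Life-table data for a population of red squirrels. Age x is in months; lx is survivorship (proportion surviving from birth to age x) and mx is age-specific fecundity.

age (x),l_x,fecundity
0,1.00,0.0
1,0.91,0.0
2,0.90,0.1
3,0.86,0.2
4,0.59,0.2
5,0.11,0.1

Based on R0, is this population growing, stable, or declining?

declining

R0 = Σ lx·mx = 0 + 0 + 0.09 + 0.172 + 0.118 + 0.011 = 0.391
R0 < 1, so the population is declining.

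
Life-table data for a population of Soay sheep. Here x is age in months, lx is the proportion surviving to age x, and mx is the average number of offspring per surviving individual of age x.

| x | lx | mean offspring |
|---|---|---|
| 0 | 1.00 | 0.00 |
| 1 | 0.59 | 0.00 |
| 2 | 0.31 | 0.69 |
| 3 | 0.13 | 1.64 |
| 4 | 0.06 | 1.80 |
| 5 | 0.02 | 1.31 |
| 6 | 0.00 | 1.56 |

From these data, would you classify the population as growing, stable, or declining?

declining

R0 = Σ lx·mx = 0 + 0 + 0.2139 + 0.2132 + 0.108 + 0.0262 + 0 = 0.5613
R0 < 1, so the population is declining.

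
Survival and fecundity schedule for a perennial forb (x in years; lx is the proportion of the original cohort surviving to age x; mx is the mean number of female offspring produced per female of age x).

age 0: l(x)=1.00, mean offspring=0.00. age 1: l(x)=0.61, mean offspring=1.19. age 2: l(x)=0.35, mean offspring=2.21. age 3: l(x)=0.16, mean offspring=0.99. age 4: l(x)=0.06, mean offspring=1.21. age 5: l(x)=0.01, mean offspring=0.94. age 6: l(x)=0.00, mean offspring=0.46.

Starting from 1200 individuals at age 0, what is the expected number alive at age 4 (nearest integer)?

Expected survivors = N0 · l_4 = 1200 × 0.06 = 72 → 72

72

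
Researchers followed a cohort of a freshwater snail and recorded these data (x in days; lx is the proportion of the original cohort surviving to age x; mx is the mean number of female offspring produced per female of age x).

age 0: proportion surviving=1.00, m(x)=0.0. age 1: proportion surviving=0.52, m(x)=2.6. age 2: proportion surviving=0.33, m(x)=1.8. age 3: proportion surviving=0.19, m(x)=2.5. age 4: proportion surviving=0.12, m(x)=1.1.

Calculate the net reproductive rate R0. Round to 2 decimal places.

lx·mx by age: 0, 1.352, 0.594, 0.475, 0.132
R0 = Σ lx·mx = 2.553 → 2.55

2.55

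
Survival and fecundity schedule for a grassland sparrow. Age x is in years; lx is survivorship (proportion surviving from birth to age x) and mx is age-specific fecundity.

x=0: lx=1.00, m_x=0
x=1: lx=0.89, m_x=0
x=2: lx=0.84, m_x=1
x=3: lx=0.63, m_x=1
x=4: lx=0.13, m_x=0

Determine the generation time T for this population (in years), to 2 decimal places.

lx·mx: 0, 0, 0.84, 0.63, 0 → R0 = 1.47
x·lx·mx: 0, 0, 1.68, 1.89, 0 → Σ = 3.57
T = 3.57 / 1.47 = 2.428571… → 2.43

2.43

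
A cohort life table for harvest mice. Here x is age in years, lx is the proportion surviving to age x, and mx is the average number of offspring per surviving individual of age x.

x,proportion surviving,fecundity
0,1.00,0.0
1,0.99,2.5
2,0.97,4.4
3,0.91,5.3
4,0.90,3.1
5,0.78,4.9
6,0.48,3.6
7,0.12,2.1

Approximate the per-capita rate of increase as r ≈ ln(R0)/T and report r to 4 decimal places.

R0 = Σ lx·mx = 0 + 2.475 + 4.268 + 4.823 + 2.79 + 3.822 + 1.728 + 0.252 = 20.158
Σ x·lx·mx = 67.882; T = 67.882/20.158 = 3.3675…
r ≈ ln(R0)/T = ln(20.158)/3.3675… = 0.891939… → 0.8919

0.8919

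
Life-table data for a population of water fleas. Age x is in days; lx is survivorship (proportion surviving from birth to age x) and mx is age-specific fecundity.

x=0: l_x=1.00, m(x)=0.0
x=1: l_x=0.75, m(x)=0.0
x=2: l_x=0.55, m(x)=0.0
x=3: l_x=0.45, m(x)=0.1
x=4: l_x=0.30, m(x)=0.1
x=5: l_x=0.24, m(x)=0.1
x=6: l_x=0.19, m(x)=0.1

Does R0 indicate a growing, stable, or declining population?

declining

R0 = Σ lx·mx = 0 + 0 + 0 + 0.045 + 0.03 + 0.024 + 0.019 = 0.118
R0 < 1, so the population is declining.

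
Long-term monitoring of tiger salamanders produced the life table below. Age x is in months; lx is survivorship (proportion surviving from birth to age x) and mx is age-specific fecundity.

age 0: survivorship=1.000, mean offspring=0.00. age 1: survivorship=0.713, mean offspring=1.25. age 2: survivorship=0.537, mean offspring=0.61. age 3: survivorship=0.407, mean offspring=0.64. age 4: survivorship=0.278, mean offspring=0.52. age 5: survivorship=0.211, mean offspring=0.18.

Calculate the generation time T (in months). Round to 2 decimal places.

lx·mx: 0, 0.89125, 0.32757, 0.26048, 0.14456, 0.03798 → R0 = 1.66184
x·lx·mx: 0, 0.89125, 0.65514, 0.78144, 0.57824, 0.1899 → Σ = 3.09597
T = 3.09597 / 1.66184 = 1.862977… → 1.86

1.86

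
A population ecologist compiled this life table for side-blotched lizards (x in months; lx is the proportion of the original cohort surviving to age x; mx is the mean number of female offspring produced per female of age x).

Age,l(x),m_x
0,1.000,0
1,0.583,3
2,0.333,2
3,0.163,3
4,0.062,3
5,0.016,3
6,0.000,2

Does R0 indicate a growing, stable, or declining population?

R0 = Σ lx·mx = 0 + 1.749 + 0.666 + 0.489 + 0.186 + 0.048 + 0 = 3.138
R0 > 1, so the population is growing.

growing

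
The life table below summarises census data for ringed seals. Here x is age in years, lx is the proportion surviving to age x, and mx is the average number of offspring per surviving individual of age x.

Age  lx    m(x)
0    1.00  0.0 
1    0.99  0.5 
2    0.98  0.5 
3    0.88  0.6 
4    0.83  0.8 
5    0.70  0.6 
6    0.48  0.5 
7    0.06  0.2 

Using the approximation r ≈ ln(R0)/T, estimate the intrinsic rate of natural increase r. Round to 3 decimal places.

R0 = Σ lx·mx = 0 + 0.495 + 0.49 + 0.528 + 0.664 + 0.42 + 0.24 + 0.012 = 2.849
Σ x·lx·mx = 9.339; T = 9.339/2.849 = 3.27799…
r ≈ ln(R0)/T = ln(2.849)/3.27799… = 0.31939… → 0.319

0.319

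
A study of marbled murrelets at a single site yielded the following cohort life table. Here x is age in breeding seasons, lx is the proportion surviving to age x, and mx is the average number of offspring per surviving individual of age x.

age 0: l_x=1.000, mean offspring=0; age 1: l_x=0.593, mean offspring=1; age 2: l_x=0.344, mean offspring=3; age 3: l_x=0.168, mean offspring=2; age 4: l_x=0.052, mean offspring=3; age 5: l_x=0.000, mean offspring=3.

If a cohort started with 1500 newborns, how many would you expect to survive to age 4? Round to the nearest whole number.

Expected survivors = N0 · l_4 = 1500 × 0.052 = 78 → 78

78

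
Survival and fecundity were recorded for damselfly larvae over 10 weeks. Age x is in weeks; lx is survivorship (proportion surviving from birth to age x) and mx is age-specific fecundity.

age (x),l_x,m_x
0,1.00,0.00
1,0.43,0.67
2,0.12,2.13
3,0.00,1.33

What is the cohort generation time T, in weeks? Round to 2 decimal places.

1.47

lx·mx: 0, 0.2881, 0.2556, 0 → R0 = 0.5437
x·lx·mx: 0, 0.2881, 0.5112, 0 → Σ = 0.7993
T = 0.7993 / 0.5437 = 1.470112… → 1.47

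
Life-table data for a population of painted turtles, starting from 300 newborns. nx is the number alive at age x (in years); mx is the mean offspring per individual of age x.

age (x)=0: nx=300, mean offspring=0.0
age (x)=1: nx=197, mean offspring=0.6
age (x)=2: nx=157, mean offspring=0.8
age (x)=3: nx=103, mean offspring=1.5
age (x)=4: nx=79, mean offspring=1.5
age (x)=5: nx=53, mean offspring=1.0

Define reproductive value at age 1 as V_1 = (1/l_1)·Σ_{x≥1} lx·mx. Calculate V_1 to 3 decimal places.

2.892

lx = nx/n0 = nx/300: 1, 0.65667…, 0.52333…, 0.34333…, 0.26333…, 0.17667…
lx·mx for x ≥ 1: 0.394…, 0.418667…, 0.515…, 0.395…, 0.176667… → sum = 1.899333…
V_1 = 1.899333… / l_1 = 1.899333… / 0.656667… = 2.892386… → 2.892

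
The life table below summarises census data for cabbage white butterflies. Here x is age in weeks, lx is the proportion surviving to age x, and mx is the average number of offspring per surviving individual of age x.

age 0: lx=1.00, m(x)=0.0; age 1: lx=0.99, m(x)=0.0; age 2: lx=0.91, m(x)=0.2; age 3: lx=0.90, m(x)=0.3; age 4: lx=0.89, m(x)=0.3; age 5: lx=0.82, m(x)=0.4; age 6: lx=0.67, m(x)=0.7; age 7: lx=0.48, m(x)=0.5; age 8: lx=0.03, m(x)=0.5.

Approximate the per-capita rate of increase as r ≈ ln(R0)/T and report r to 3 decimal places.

0.119

R0 = Σ lx·mx = 0 + 0 + 0.182 + 0.27 + 0.267 + 0.328 + 0.469 + 0.24 + 0.015 = 1.771
Σ x·lx·mx = 8.496; T = 8.496/1.771 = 4.79729…
r ≈ ln(R0)/T = ln(1.771)/4.79729… = 0.11914… → 0.119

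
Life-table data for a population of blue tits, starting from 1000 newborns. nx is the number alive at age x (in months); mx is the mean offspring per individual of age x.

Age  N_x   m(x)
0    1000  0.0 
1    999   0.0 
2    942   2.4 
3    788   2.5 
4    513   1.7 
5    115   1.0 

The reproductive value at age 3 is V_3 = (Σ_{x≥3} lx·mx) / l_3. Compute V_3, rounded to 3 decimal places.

lx = nx/n0 = nx/1000: 1, 0.999, 0.942, 0.788, 0.513, 0.115
lx·mx for x ≥ 3: 1.97, 0.8721, 0.115 → sum = 2.9571
V_3 = 2.9571 / l_3 = 2.9571 / 0.788 = 3.752665… → 3.753

3.753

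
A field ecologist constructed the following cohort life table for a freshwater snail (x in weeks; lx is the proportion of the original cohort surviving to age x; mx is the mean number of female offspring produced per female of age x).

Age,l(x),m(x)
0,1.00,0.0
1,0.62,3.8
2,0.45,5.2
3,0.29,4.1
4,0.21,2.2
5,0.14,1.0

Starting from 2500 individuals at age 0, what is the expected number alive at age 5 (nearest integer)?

350

Expected survivors = N0 · l_5 = 2500 × 0.14 = 350 → 350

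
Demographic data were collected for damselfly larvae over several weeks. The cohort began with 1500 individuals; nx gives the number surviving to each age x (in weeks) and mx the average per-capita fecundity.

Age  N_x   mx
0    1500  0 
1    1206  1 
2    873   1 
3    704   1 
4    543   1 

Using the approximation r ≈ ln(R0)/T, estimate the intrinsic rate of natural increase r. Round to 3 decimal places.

lx = nx/n0 = nx/1500: 1, 0.804, 0.582, 0.46933…, 0.362
R0 = Σ lx·mx = 0 + 0.804 + 0.582 + 0.46933… + 0.362 = 2.217333…
Σ x·lx·mx = 4.824…; T = 4.824…/2.217333… = 2.17559…
r ≈ ln(R0)/T = ln(2.217333…)/2.17559… = 0.36602… → 0.366

0.366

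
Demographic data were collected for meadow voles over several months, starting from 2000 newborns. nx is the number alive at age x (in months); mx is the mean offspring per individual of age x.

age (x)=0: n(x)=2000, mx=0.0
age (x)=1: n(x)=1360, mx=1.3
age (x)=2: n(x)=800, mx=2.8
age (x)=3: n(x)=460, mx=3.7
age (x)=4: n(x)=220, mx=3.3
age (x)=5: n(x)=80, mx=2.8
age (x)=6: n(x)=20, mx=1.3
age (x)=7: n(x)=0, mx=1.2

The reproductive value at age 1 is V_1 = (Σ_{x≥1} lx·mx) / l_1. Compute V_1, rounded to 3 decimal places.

4.916

lx = nx/n0 = nx/2000: 1, 0.68, 0.4, 0.23, 0.11, 0.04, 0.01, 0
lx·mx for x ≥ 1: 0.884, 1.12, 0.851, 0.363, 0.112, 0.013, 0 → sum = 3.343
V_1 = 3.343 / l_1 = 3.343 / 0.68 = 4.916176… → 4.916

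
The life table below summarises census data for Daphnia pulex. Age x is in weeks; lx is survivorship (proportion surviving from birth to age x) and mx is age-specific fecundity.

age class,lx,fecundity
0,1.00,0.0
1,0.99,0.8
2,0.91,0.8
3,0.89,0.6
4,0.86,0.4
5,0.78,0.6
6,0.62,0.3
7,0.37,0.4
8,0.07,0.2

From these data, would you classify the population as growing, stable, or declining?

growing

R0 = Σ lx·mx = 0 + 0.792 + 0.728 + 0.534 + 0.344 + 0.468 + 0.186 + 0.148 + 0.014 = 3.214
R0 > 1, so the population is growing.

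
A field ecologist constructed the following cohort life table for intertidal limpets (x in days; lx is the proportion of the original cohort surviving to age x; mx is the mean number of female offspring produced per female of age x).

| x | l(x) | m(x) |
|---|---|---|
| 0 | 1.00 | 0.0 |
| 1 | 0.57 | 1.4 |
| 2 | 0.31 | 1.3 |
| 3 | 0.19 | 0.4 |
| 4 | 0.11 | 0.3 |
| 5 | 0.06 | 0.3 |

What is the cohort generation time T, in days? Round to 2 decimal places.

1.55

lx·mx: 0, 0.798, 0.403, 0.076, 0.033, 0.018 → R0 = 1.328
x·lx·mx: 0, 0.798, 0.806, 0.228, 0.132, 0.09 → Σ = 2.054
T = 2.054 / 1.328 = 1.546687… → 1.55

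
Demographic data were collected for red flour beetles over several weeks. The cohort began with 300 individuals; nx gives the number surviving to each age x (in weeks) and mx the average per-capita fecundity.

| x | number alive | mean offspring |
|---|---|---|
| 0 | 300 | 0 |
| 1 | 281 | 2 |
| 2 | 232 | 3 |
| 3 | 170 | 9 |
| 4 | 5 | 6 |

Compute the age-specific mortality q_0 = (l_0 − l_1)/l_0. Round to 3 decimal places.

0.063

lx = nx/n0 = nx/300: 1, 0.93667…, 0.77333…, 0.56667…, 0.01667…
q_0 = (l_0 − l_1) / l_0 = (1 − 0.936667…) / 1
     = 0.063333… / 1 = 0.063333… → 0.063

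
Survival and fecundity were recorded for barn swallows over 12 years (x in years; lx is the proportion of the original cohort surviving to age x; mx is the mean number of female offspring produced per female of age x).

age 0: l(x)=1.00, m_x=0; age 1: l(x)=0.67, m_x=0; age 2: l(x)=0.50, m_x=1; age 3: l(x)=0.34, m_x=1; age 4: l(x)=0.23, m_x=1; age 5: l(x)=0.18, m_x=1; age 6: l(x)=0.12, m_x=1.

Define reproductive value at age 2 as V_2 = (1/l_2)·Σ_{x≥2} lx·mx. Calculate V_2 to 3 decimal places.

2.740

lx·mx for x ≥ 2: 0.5, 0.34, 0.23, 0.18, 0.12 → sum = 1.37
V_2 = 1.37 / l_2 = 1.37 / 0.5 = 2.74 → 2.740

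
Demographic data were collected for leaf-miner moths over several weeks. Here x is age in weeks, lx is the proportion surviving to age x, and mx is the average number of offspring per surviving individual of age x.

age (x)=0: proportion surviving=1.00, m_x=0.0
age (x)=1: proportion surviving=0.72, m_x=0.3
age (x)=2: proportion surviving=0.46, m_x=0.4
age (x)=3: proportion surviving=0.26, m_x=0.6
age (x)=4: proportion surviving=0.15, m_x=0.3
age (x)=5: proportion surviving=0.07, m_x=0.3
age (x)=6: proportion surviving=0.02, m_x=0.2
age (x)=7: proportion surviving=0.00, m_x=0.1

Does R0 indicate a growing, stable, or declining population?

declining

R0 = Σ lx·mx = 0 + 0.216 + 0.184 + 0.156 + 0.045 + 0.021 + 0.004 + 0 = 0.626
R0 < 1, so the population is declining.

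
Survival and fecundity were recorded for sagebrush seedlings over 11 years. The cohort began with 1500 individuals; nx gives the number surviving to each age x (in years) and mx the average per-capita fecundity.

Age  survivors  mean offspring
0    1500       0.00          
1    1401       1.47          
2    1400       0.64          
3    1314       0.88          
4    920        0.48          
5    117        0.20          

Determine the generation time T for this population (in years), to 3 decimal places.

lx = nx/n0 = nx/1500: 1, 0.934, 0.93333…, 0.876, 0.61333…, 0.078
lx·mx: 0, 1.37298, 0.597333…, 0.77088, 0.2944…, 0.0156 → R0 = 3.051193…
x·lx·mx: 0, 1.37298, 1.194667…, 2.31264, 1.1776…, 0.078 → Σ = 6.135887…
T = 6.135887… / 3.051193… = 2.010979… → 2.011

2.011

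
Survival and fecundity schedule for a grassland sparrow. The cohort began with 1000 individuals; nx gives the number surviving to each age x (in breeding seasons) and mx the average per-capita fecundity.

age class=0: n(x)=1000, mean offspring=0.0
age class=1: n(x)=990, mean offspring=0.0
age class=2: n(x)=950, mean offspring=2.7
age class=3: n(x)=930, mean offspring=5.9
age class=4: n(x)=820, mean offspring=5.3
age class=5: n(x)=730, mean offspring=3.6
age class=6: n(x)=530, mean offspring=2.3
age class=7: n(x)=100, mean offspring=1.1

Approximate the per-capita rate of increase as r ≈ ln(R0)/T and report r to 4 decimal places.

lx = nx/n0 = nx/1000: 1, 0.99, 0.95, 0.93, 0.82, 0.73, 0.53, 0.1
R0 = Σ lx·mx = 0 + 0 + 2.565 + 5.487 + 4.346 + 2.628 + 1.219 + 0.11 = 16.355
Σ x·lx·mx = 60.199; T = 60.199/16.355 = 3.68077…
r ≈ ln(R0)/T = ln(16.355)/3.68077… = 0.759225… → 0.7592

0.7592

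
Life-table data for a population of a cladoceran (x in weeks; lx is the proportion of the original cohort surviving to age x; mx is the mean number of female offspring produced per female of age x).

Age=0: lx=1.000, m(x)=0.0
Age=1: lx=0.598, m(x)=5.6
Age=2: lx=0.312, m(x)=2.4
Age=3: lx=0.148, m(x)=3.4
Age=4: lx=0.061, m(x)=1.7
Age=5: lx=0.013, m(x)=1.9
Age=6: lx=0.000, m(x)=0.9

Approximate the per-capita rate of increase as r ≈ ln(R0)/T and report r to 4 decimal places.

R0 = Σ lx·mx = 0 + 3.3488 + 0.7488 + 0.5032 + 0.1037 + 0.0247 + 0 = 4.7292
Σ x·lx·mx = 6.8943; T = 6.8943/4.7292 = 1.45782…
r ≈ ln(R0)/T = ln(4.7292)/1.45782… = 1.065811… → 1.0658

1.0658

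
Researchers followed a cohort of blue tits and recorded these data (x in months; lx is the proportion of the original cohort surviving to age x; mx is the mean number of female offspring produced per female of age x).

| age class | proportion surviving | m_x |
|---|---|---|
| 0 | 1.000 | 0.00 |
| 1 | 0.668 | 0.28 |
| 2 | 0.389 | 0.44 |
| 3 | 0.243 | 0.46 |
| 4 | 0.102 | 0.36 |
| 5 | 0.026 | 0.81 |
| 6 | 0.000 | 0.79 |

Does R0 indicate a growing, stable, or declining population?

R0 = Σ lx·mx = 0 + 0.18704 + 0.17116 + 0.11178 + 0.03672 + 0.02106 + 0 = 0.52776
R0 < 1, so the population is declining.

declining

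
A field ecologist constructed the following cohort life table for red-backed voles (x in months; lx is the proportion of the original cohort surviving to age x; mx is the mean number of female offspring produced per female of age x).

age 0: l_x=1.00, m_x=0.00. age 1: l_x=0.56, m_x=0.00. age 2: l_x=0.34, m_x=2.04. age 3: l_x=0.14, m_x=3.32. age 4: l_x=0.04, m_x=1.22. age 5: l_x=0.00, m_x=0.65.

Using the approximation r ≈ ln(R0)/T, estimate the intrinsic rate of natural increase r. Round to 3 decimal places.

0.076

R0 = Σ lx·mx = 0 + 0 + 0.6936 + 0.4648 + 0.0488 + 0 = 1.2072
Σ x·lx·mx = 2.9768; T = 2.9768/1.2072 = 2.46587…
r ≈ ln(R0)/T = ln(1.2072)/2.46587… = 0.07636… → 0.076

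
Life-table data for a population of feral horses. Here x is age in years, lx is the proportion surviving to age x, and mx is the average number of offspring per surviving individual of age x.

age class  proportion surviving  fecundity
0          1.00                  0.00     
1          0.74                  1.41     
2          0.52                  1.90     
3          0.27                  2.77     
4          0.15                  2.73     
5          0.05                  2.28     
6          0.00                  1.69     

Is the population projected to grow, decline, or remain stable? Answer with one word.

R0 = Σ lx·mx = 0 + 1.0434 + 0.988 + 0.7479 + 0.4095 + 0.114 + 0 = 3.3028
R0 > 1, so the population is growing.

growing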